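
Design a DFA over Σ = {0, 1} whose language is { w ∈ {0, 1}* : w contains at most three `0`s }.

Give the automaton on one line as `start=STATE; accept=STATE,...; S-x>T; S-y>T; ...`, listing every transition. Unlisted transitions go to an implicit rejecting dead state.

Count `0`s, saturating at 4: states A through D mean 0 through 3 `0`s seen; E means more than 3. Each `0` increments (capped at E); other symbols loop. Accept from {A, B, C, D}.
A 5-state machine:
       0  1 
>* A   B  A 
 * B   C  B 
 * C   D  C 
 * D   E  D 
   E   E  E 
(> = start, * = accepting)

start=A; accept=A,B,C,D; A-0>B; A-1>A; B-0>C; B-1>B; C-0>D; C-1>C; D-0>E; D-1>D; E-0>E; E-1>E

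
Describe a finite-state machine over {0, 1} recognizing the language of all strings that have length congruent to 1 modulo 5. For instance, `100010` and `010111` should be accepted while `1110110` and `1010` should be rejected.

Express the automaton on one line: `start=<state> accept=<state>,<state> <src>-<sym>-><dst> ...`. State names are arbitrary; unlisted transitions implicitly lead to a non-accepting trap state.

Only the length mod 5 matters, so use a 5-cycle: from any state, every input symbol moves to the next state, wrapping s4 back to s0. Mark s1 accepting.
A 5-state machine:
        0   1  
>  s0   s1  s1 
 * s1   s2  s2 
   s2   s3  s3 
   s3   s4  s4 
   s4   s0  s0 
(> = start, * = accepting)

start=s0 accept=s1 s0-0->s1 s0-1->s1 s1-0->s2 s1-1->s2 s2-0->s3 s2-1->s3 s3-0->s4 s3-1->s4 s4-0->s0 s4-1->s0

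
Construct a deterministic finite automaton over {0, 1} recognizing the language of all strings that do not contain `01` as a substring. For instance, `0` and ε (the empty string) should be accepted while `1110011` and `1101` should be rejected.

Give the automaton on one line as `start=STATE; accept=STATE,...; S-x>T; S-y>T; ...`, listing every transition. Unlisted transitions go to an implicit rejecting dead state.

start=S0; accept=S0,S1; S0-0>S1; S0-1>S0; S1-0>S1; S1-1>S2; S2-0>S2; S2-1>S2

Track partial matches of the forbidden pattern `01`. State S2 is a dead state reached once `01` has occurred; every other state accepts. S0 means no part of `01` is currently matched.
        0   1  
>* S0   S1  S0 
 * S1   S1  S2 
   S2   S2  S2 
(> = start, * = accepting)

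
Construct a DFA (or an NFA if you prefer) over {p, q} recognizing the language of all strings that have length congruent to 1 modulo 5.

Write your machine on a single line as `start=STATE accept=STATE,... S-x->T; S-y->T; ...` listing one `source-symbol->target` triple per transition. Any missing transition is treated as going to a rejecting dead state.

start=s0; accept=s1; s0-p->s1; s0-q->s1; s1-p->s2; s1-q->s2; s2-p->s3; s2-q->s3; s3-p->s4; s3-q->s4; s4-p->s0; s4-q->s0

Only the length mod 5 matters, so use a 5-cycle: from any state, every input symbol moves to the next state, wrapping s4 back to s0. Mark s1 accepting.
        p   q  
>  s0   s1  s1 
 * s1   s2  s2 
   s2   s3  s3 
   s3   s4  s4 
   s4   s0  s0 
(> = start, * = accepting)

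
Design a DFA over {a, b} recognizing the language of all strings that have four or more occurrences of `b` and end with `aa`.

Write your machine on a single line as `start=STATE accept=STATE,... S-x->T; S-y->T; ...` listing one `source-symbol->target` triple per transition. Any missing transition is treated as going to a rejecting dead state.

Handle the two conditions separately and then intersect. One (6 states) tracks the count of `b`s, saturating at 5; the other (3 states) tracks how much of the suffix `aa` has currently been matched. Each combined state is a pair, one component from each; accept when both components accept.
          a    b  
>  S0     S1   S2 
   S1     S3   S2 
   S2     S4   S5 
   S3     S3   S2 
   S4     S6   S5 
   S5     S7   S8 
   S6     S6   S5 
   S7     S9   S8 
   S8    S10  S11 
   S9     S9   S8 
   S10   S12  S11 
   S11   S13  S14 
   S12   S12  S11 
   S13   S15  S14 
   S14   S16  S14 
 * S15   S15  S14 
   S16   S17  S14 
 * S17   S17  S14 
(> = start, * = accepting)

start=S0; accept=S15,S17; S0-a->S1; S0-b->S2; S1-a->S3; S1-b->S2; S2-a->S4; S2-b->S5; S3-a->S3; S3-b->S2; S4-a->S6; S4-b->S5; S5-a->S7; S5-b->S8; S6-a->S6; S6-b->S5; S7-a->S9; S7-b->S8; S8-a->S10; S8-b->S11; S9-a->S9; S9-b->S8; S10-a->S12; S10-b->S11; S11-a->S13; S11-b->S14; S12-a->S12; S12-b->S11; S13-a->S15; S13-b->S14; S14-a->S16; S14-b->S14; S15-a->S15; S15-b->S14; S16-a->S17; S16-b->S14; S17-a->S17; S17-b->S14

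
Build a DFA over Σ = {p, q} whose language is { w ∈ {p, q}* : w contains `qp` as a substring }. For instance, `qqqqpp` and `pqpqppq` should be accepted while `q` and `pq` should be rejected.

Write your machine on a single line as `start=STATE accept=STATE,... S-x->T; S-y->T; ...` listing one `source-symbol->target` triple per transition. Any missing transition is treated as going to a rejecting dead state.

start=s0; accept=s2; s0-p->s0; s0-q->s1; s1-p->s2; s1-q->s1; s2-p->s2; s2-q->s2

States s0..s1 record the length of the longest prefix of `qp` that matches the current input suffix. Reaching s2 means `qp` has been seen, and we stay there forever. Accept from s2.
        p   q  
>  s0   s0  s1 
   s1   s2  s1 
 * s2   s2  s2 
(> = start, * = accepting)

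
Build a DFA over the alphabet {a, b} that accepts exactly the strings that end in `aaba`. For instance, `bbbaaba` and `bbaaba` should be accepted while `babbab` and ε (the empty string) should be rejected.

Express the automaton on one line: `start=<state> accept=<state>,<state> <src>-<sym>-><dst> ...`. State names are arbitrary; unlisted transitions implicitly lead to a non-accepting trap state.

start=S0 accept=S4 S0-a->S1 S0-b->S0 S1-a->S2 S1-b->S0 S2-a->S2 S2-b->S3 S3-a->S4 S3-b->S0 S4-a->S2 S4-b->S0

Remember how much of `aaba` the current input suffix matches. State S0 means no match yet; S1 means the last symbol is `a`; S2 means the last 2 symbols are `aa`; S3 means the last 3 symbols are `aab`; S4 means the last 4 symbols are `aaba`. Only S4 accepts. On a mismatch, fall back to the longest proper suffix that is still a prefix of `aaba`.
5 states suffice.
        a   b  
>  S0   S1  S0 
   S1   S2  S0 
   S2   S2  S3 
   S3   S4  S0 
 * S4   S2  S0 
(> = start, * = accepting)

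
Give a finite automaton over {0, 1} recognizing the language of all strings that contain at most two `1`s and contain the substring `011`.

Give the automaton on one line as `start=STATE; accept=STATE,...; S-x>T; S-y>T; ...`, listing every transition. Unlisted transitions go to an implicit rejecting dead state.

Handle the two conditions separately and then intersect. The first has 4 states tracking the count of `1`s, saturating at 3; the second has 4 states tracking whether and how much of `011` has been seen. A product state is a pair (one from each), accepting exactly when both do.
       0  1 
>  A   B  C 
   B   B  D 
   C   E  F 
   D   E  G 
   E   E  H 
   F   I  J 
 * G   G  K 
   H   I  K 
   I   I  L 
   J   M  J 
   K   K  K 
   L   M  K 
   M   M  L 
(> = start, * = accepting)

start=A; accept=G; A-0>B; A-1>C; B-0>B; B-1>D; C-0>E; C-1>F; D-0>E; D-1>G; E-0>E; E-1>H; F-0>I; F-1>J; G-0>G; G-1>K; H-0>I; H-1>K; I-0>I; I-1>L; J-0>M; J-1>J; K-0>K; K-1>K; L-0>M; L-1>K; M-0>M; M-1>L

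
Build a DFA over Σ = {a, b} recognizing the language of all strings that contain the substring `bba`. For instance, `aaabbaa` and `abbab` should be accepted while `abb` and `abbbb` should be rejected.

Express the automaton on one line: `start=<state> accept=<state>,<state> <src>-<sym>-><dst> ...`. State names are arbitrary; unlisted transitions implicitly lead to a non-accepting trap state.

States s0..s2 record the length of the longest prefix of `bba` that matches the current input suffix. Reaching s3 means `bba` has been seen, and we stay there forever. Accept from s3.
        a   b  
>  s0   s0  s1 
   s1   s0  s2 
   s2   s3  s2 
 * s3   s3  s3 
(> = start, * = accepting)

start=s0 accept=s3 s0-a->s0 s0-b->s1 s1-a->s0 s1-b->s2 s2-a->s3 s2-b->s2 s3-a->s3 s3-b->s3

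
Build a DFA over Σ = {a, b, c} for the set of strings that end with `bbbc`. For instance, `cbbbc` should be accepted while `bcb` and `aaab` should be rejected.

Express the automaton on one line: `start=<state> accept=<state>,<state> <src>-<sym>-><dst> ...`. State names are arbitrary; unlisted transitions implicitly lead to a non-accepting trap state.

Remember how much of `bbbc` the current input suffix matches. State q0 means no match yet; q1 means the last symbol is `b`; q2 means the last 2 symbols are `bb`; q3 means the last 3 symbols are `bbb`; q4 means the last 4 symbols are `bbbc`. Only q4 accepts. On a mismatch, fall back to the longest proper suffix that is still a prefix of `bbbc`.
5 states suffice.
        a   b   c  
>  q0   q0  q1  q0 
   q1   q0  q2  q0 
   q2   q0  q3  q0 
   q3   q0  q3  q4 
 * q4   q0  q1  q0 
(> = start, * = accepting)

start=q0 accept=q4 q0-a->q0 q0-b->q1 q0-c->q0 q1-a->q0 q1-b->q2 q1-c->q0 q2-a->q0 q2-b->q3 q2-c->q0 q3-a->q0 q3-b->q3 q3-c->q4 q4-a->q0 q4-b->q1 q4-c->q0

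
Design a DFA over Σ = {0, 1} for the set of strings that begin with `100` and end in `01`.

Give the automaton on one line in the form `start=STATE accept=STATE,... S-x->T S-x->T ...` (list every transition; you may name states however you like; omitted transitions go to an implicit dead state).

start=S0 accept=S7 S0-0->S1 S0-1->S2 S1-0->S1 S1-1->S3 S2-0->S4 S2-1->S5 S3-0->S1 S3-1->S5 S4-0->S6 S4-1->S3 S5-0->S1 S5-1->S5 S6-0->S6 S6-1->S7 S7-0->S6 S7-1->S8 S8-0->S6 S8-1->S8

Run two small machines in parallel and take their product. The first has 5 states tracking whether the input so far still matches the prefix `100`; the second has 3 states tracking how much of the suffix `01` has currently been matched. A product state is a pair (one from each), accepting exactly when both do.
        0   1  
>  S0   S1  S2 
   S1   S1  S3 
   S2   S4  S5 
   S3   S1  S5 
   S4   S6  S3 
   S5   S1  S5 
   S6   S6  S7 
 * S7   S6  S8 
   S8   S6  S8 
(> = start, * = accepting)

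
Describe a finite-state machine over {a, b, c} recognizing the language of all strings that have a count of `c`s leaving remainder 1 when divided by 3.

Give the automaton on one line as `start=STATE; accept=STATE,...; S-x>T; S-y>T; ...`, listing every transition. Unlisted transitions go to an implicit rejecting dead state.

start=q0; accept=q1; q0-a>q0; q0-b>q0; q0-c>q1; q1-a>q1; q1-b>q1; q1-c>q2; q2-a>q2; q2-b>q2; q2-c>q0

Keep the running count of `c`s modulo 3: each `c` advances along the cycle q0 → q1 → q2 → q0 while other symbols loop. Accept at q1.
3 states suffice.
        a   b   c  
>  q0   q0  q0  q1 
 * q1   q1  q1  q2 
   q2   q2  q2  q0 
(> = start, * = accepting)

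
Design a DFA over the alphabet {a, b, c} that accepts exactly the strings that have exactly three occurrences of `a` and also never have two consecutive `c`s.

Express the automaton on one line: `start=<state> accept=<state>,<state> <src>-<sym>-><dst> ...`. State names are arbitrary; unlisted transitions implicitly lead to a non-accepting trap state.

Handle the two conditions separately and then intersect. One (5 states) tracks the count of `a`s, saturating at 4; the other (3 states) tracks partial matches of the forbidden pattern `cc`. Each combined state is a pair, one component from each; accept when both components accept. After merging equivalent states the machine shrinks.
With 9 states:
        a   b   c  
>  q0   q1  q0  q2 
   q1   q3  q1  q4 
   q2   q1  q0  q5 
   q3   q6  q3  q7 
   q4   q3  q1  q5 
   q5   q5  q5  q5 
 * q6   q5  q6  q8 
   q7   q6  q3  q5 
 * q8   q5  q6  q5 
(> = start, * = accepting)

start=q0 accept=q6,q8 q0-a->q1 q0-b->q0 q0-c->q2 q1-a->q3 q1-b->q1 q1-c->q4 q2-a->q1 q2-b->q0 q2-c->q5 q3-a->q6 q3-b->q3 q3-c->q7 q4-a->q3 q4-b->q1 q4-c->q5 q5-a->q5 q5-b->q5 q5-c->q5 q6-a->q5 q6-b->q6 q6-c->q8 q7-a->q6 q7-b->q3 q7-c->q5 q8-a->q5 q8-b->q6 q8-c->q5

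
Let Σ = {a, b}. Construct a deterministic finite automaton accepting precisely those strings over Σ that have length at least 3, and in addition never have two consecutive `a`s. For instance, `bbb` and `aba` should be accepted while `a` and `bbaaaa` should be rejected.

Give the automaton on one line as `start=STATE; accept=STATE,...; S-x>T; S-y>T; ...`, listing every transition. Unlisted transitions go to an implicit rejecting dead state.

Run two small machines in parallel and take their product. The first has 5 states tracking the input length, saturating at 4; the second has 3 states tracking partial matches of the forbidden pattern `aa`. A product state is a pair (one from each), accepting exactly when both do.
A 12-state machine:
          a    b  
>  S0     S1   S2 
   S1     S3   S4 
   S2     S5   S4 
   S3     S6   S6 
   S4     S7   S8 
   S5     S6   S8 
   S6     S9   S9 
 * S7     S9  S10 
 * S8    S11  S10 
   S9     S9   S9 
 * S10   S11  S10 
 * S11    S9  S10 
(> = start, * = accepting)

start=S0; accept=S7,S8,S10,S11; S0-a>S1; S0-b>S2; S1-a>S3; S1-b>S4; S2-a>S5; S2-b>S4; S3-a>S6; S3-b>S6; S4-a>S7; S4-b>S8; S5-a>S6; S5-b>S8; S6-a>S9; S6-b>S9; S7-a>S9; S7-b>S10; S8-a>S11; S8-b>S10; S9-a>S9; S9-b>S9; S10-a>S11; S10-b>S10; S11-a>S9; S11-b>S10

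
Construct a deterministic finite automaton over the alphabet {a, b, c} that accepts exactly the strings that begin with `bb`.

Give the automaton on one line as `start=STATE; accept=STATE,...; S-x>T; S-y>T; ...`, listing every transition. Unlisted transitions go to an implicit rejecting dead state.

Walk along `bb` while the input agrees: from S0 take `b` to S1, and so on. Any deviation drops to the rejecting sink S3. Once S2 is reached the prefix is confirmed and every continuation is accepted.
A 4-state machine:
        a   b   c  
>  S0   S3  S1  S3 
   S1   S3  S2  S3 
 * S2   S2  S2  S2 
   S3   S3  S3  S3 
(> = start, * = accepting)

start=S0; accept=S2; S0-a>S3; S0-b>S1; S0-c>S3; S1-a>S3; S1-b>S2; S1-c>S3; S2-a>S2; S2-b>S2; S2-c>S2; S3-a>S3; S3-b>S3; S3-c>S3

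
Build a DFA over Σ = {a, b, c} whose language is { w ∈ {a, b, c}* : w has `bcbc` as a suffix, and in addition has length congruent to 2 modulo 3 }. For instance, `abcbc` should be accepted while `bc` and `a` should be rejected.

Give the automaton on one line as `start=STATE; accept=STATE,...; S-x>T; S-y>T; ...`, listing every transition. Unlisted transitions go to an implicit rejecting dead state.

start=S0; accept=S6; S0-a>S1; S0-b>S1; S0-c>S1; S1-a>S2; S1-b>S3; S1-c>S2; S2-a>S0; S2-b>S0; S2-c>S0; S3-a>S0; S3-b>S0; S3-c>S4; S4-a>S1; S4-b>S5; S4-c>S1; S5-a>S2; S5-b>S3; S5-c>S6; S6-a>S0; S6-b>S0; S6-c>S0

Handle the two conditions separately and then intersect. One (5 states) tracks how much of the suffix `bcbc` has currently been matched; the other (3 states) tracks the input length modulo 3. Each combined state is a pair, one component from each; accept when both components accept. Equivalent product states are then merged.
With 7 states:
        a   b   c  
>  S0   S1  S1  S1 
   S1   S2  S3  S2 
   S2   S0  S0  S0 
   S3   S0  S0  S4 
   S4   S1  S5  S1 
   S5   S2  S3  S6 
 * S6   S0  S0  S0 
(> = start, * = accepting)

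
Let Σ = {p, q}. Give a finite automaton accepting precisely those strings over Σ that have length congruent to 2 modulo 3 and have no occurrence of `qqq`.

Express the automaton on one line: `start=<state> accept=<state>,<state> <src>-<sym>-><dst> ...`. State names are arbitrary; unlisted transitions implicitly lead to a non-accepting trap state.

start=A accept=D,E,F A-p->B A-q->C B-p->D B-q->E C-p->D C-q->F D-p->A D-q->G E-p->A E-q->H F-p->A F-q->I G-p->B G-q->J H-p->B H-q->I I-p->I I-q->I J-p->D J-q->I

Handle the two conditions separately and then intersect. The first has 3 states tracking the input length modulo 3; the second has 4 states tracking partial matches of the forbidden pattern `qqq`. A product state is a pair (one from each), accepting exactly when both do. Minimizing collapses redundant product states.
With 10 states:
       p  q 
>  A   B  C 
   B   D  E 
   C   D  F 
 * D   A  G 
 * E   A  H 
 * F   A  I 
   G   B  J 
   H   B  I 
   I   I  I 
   J   D  I 
(> = start, * = accepting)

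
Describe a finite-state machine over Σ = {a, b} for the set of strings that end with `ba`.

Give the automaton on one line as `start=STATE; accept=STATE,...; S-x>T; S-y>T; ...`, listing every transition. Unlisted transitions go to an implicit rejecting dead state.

start=q0; accept=q2; q0-a>q0; q0-b>q1; q1-a>q2; q1-b>q1; q2-a>q0; q2-b>q1

Remember how much of `ba` the current input suffix matches. State q0 means no match yet; q1 means the last symbol is `b`; q2 means the last 2 symbols are `ba`. Only q2 accepts. On a mismatch, fall back to the longest proper suffix that is still a prefix of `ba`.
A 3-state machine:
        a   b  
>  q0   q0  q1 
   q1   q2  q1 
 * q2   q0  q1 
(> = start, * = accepting)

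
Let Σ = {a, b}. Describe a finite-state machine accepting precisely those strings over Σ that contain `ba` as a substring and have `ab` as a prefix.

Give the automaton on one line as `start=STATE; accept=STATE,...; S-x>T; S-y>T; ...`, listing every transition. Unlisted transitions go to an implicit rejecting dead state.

start=s0; accept=s4; s0-a>s1; s0-b>s2; s1-a>s2; s1-b>s3; s2-a>s2; s2-b>s2; s3-a>s4; s3-b>s3; s4-a>s4; s4-b>s4

Handle the two conditions separately and then intersect. One (3 states) tracks whether and how much of `ba` has been seen; the other (4 states) tracks whether the input so far still matches the prefix `ab`. Each combined state is a pair, one component from each; accept when both components accept. After merging equivalent states the machine shrinks.
With 5 states:
        a   b  
>  s0   s1  s2 
   s1   s2  s3 
   s2   s2  s2 
   s3   s4  s3 
 * s4   s4  s4 
(> = start, * = accepting)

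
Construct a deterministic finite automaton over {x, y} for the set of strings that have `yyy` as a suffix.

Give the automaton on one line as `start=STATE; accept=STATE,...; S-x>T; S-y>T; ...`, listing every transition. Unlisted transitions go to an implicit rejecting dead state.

Remember how much of `yyy` the current input suffix matches. State q0 means no match yet; q1 means the last symbol is `y`; q2 means the last 2 symbols are `yy`; q3 means the last 3 symbols are `yyy`. Only q3 accepts. On a mismatch, fall back to the longest proper suffix that is still a prefix of `yyy`.
4 states suffice.
        x   y  
>  q0   q0  q1 
   q1   q0  q2 
   q2   q0  q3 
 * q3   q0  q3 
(> = start, * = accepting)

start=q0; accept=q3; q0-x>q0; q0-y>q1; q1-x>q0; q1-y>q2; q2-x>q0; q2-y>q3; q3-x>q0; q3-y>q3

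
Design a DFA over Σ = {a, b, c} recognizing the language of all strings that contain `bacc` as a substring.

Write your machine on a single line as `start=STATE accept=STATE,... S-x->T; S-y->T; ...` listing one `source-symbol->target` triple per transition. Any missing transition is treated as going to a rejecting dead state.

States q0..q3 record the length of the longest prefix of `bacc` that matches the current input suffix. Reaching q4 means `bacc` has been seen, and we stay there forever. Accept from q4.
With 5 states:
        a   b   c  
>  q0   q0  q1  q0 
   q1   q2  q1  q0 
   q2   q0  q1  q3 
   q3   q0  q1  q4 
 * q4   q4  q4  q4 
(> = start, * = accepting)

start=q0; accept=q4; q0-a->q0; q0-b->q1; q0-c->q0; q1-a->q2; q1-b->q1; q1-c->q0; q2-a->q0; q2-b->q1; q2-c->q3; q3-a->q0; q3-b->q1; q3-c->q4; q4-a->q4; q4-b->q4; q4-c->q4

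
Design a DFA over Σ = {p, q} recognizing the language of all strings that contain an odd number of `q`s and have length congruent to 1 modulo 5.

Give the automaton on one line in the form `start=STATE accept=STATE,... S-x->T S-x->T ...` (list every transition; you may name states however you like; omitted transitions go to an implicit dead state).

Build one automaton per condition and run them in lockstep. The first has 2 states tracking the count of `q`s modulo 2; the second has 5 states tracking the input length modulo 5. A product state is a pair (one from each), accepting exactly when both do.
With 10 states:
       p  q 
>  A   B  C 
   B   D  E 
 * C   E  D 
   D   F  G 
   E   G  F 
   F   H  I 
   G   I  H 
   H   A  J 
   I   J  A 
   J   C  B 
(> = start, * = accepting)

start=A accept=C A-p->B A-q->C B-p->D B-q->E C-p->E C-q->D D-p->F D-q->G E-p->G E-q->F F-p->H F-q->I G-p->I G-q->H H-p->A H-q->J I-p->J I-q->A J-p->C J-q->B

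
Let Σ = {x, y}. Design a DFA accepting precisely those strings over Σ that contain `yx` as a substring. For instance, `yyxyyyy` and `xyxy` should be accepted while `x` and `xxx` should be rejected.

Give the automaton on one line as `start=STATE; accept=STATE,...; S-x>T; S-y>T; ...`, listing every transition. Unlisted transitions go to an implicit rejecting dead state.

Track how much of `yx` has been matched so far: state S0 is no progress, S2 is the absorbing accept state reached once `yx` has occurred. Intermediate states record partial matches; on a mismatch, fall back to the longest reusable overlap.
        x   y  
>  S0   S0  S1 
   S1   S2  S1 
 * S2   S2  S2 
(> = start, * = accepting)

start=S0; accept=S2; S0-x>S0; S0-y>S1; S1-x>S2; S1-y>S1; S2-x>S2; S2-y>S2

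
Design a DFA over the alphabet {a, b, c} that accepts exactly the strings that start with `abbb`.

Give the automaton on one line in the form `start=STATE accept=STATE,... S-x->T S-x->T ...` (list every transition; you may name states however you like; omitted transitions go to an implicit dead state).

start=q0 accept=q4 q0-a->q1 q0-b->q5 q0-c->q5 q1-a->q5 q1-b->q2 q1-c->q5 q2-a->q5 q2-b->q3 q2-c->q5 q3-a->q5 q3-b->q4 q3-c->q5 q4-a->q4 q4-b->q4 q4-c->q4 q5-a->q5 q5-b->q5 q5-c->q5

Check the first 4 symbols one by one: q0 through q3 record how many have matched `abbb` so far; any wrong symbol goes to the dead state q5. After all 4 match we enter the accepting sink q4.
With 6 states:
        a   b   c  
>  q0   q1  q5  q5 
   q1   q5  q2  q5 
   q2   q5  q3  q5 
   q3   q5  q4  q5 
 * q4   q4  q4  q4 
   q5   q5  q5  q5 
(> = start, * = accepting)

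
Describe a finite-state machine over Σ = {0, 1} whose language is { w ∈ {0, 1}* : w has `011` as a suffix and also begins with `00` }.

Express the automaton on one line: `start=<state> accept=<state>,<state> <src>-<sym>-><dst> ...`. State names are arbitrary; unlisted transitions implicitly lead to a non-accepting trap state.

start=A accept=F A-0->B A-1->C B-0->D B-1->C C-0->C C-1->C D-0->D D-1->E E-0->D E-1->F F-0->D F-1->G G-0->D G-1->G

Build one automaton per condition and run them in lockstep. One (4 states) tracks how much of the suffix `011` has currently been matched; the other (4 states) tracks whether the input so far still matches the prefix `00`. Each combined state is a pair, one component from each; accept when both components accept. Minimizing collapses redundant product states.
7 states suffice.
       0  1 
>  A   B  C 
   B   D  C 
   C   C  C 
   D   D  E 
   E   D  F 
 * F   D  G 
   G   D  G 
(> = start, * = accepting)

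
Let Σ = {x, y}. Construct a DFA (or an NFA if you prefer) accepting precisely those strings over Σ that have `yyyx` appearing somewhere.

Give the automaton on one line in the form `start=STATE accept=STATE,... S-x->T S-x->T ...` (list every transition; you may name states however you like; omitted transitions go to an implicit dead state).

start=q0 accept=q4 q0-x->q0 q0-y->q1 q1-x->q0 q1-y->q2 q2-x->q0 q2-y->q3 q3-x->q4 q3-y->q3 q4-x->q4 q4-y->q4

Track how much of `yyyx` has been matched so far: state q0 is no progress, q4 is the absorbing accept state reached once `yyyx` has occurred. Intermediate states record partial matches; on a mismatch, fall back to the longest reusable overlap.
5 states suffice.
        x   y  
>  q0   q0  q1 
   q1   q0  q2 
   q2   q0  q3 
   q3   q4  q3 
 * q4   q4  q4 
(> = start, * = accepting)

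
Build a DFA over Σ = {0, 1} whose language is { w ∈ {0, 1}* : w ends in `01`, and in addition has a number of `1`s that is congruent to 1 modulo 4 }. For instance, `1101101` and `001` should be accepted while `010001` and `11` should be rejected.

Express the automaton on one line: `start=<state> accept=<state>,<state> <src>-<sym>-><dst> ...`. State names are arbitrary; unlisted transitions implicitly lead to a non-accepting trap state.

Handle the two conditions separately and then intersect. One (3 states) tracks how much of the suffix `01` has currently been matched; the other (4 states) tracks the count of `1`s modulo 4. Each combined state is a pair, one component from each; accept when both components accept. After merging equivalent states the machine shrinks.
        0   1  
>  q0   q1  q2 
   q1   q1  q3 
   q2   q2  q4 
 * q3   q2  q4 
   q4   q4  q5 
   q5   q5  q0 
(> = start, * = accepting)

start=q0 accept=q3 q0-0->q1 q0-1->q2 q1-0->q1 q1-1->q3 q2-0->q2 q2-1->q4 q3-0->q2 q3-1->q4 q4-0->q4 q4-1->q5 q5-0->q5 q5-1->q0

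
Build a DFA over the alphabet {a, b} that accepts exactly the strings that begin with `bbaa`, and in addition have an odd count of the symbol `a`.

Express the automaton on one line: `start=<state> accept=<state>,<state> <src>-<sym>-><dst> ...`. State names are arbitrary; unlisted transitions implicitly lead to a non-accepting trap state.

start=q0 accept=q7 q0-a->q1 q0-b->q2 q1-a->q3 q1-b->q1 q2-a->q1 q2-b->q4 q3-a->q1 q3-b->q3 q4-a->q5 q4-b->q3 q5-a->q6 q5-b->q1 q6-a->q7 q6-b->q6 q7-a->q6 q7-b->q7

Handle the two conditions separately and then intersect. One (6 states) tracks whether the input so far still matches the prefix `bbaa`; the other (2 states) tracks the count of `a`s modulo 2. Each combined state is a pair, one component from each; accept when both components accept.
With 8 states:
        a   b  
>  q0   q1  q2 
   q1   q3  q1 
   q2   q1  q4 
   q3   q1  q3 
   q4   q5  q3 
   q5   q6  q1 
   q6   q7  q6 
 * q7   q6  q7 
(> = start, * = accepting)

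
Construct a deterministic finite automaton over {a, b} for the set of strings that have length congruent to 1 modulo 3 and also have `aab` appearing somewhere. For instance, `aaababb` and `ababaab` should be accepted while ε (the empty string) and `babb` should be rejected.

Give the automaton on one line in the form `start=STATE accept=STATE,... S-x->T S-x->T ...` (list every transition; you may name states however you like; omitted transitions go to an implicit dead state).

start=S0 accept=S10 S0-a->S1 S0-b->S2 S1-a->S3 S1-b->S4 S2-a->S5 S2-b->S4 S3-a->S6 S3-b->S7 S4-a->S8 S4-b->S0 S5-a->S6 S5-b->S0 S6-a->S9 S6-b->S10 S7-a->S10 S7-b->S10 S8-a->S9 S8-b->S2 S9-a->S3 S9-b->S11 S10-a->S11 S10-b->S11 S11-a->S7 S11-b->S7

Handle the two conditions separately and then intersect. One (3 states) tracks the input length modulo 3; the other (4 states) tracks whether and how much of `aab` has been seen. Each combined state is a pair, one component from each; accept when both components accept.
12 states suffice.
          a    b  
>  S0     S1   S2 
   S1     S3   S4 
   S2     S5   S4 
   S3     S6   S7 
   S4     S8   S0 
   S5     S6   S0 
   S6     S9  S10 
   S7    S10  S10 
   S8     S9   S2 
   S9     S3  S11 
 * S10   S11  S11 
   S11    S7   S7 
(> = start, * = accepting)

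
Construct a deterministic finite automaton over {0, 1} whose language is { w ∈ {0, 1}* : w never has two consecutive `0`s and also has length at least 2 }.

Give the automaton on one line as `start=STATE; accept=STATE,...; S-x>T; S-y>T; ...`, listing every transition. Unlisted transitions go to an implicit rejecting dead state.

start=s0; accept=s4,s5,s7,s8; s0-0>s1; s0-1>s2; s1-0>s3; s1-1>s4; s2-0>s5; s2-1>s4; s3-0>s6; s3-1>s6; s4-0>s7; s4-1>s8; s5-0>s6; s5-1>s8; s6-0>s6; s6-1>s6; s7-0>s6; s7-1>s8; s8-0>s7; s8-1>s8

Run two small machines in parallel and take their product. One (3 states) tracks partial matches of the forbidden pattern `00`; the other (4 states) tracks the input length, saturating at 3. Each combined state is a pair, one component from each; accept when both components accept.
9 states suffice.
        0   1  
>  s0   s1  s2 
   s1   s3  s4 
   s2   s5  s4 
   s3   s6  s6 
 * s4   s7  s8 
 * s5   s6  s8 
   s6   s6  s6 
 * s7   s6  s8 
 * s8   s7  s8 
(> = start, * = accepting)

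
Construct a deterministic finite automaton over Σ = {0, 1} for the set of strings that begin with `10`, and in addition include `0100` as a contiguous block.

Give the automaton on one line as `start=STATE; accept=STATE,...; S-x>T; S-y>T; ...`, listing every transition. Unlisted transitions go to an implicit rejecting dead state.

start=s0; accept=s11; s0-0>s1; s0-1>s2; s1-0>s1; s1-1>s3; s2-0>s4; s2-1>s5; s3-0>s6; s3-1>s5; s4-0>s4; s4-1>s7; s5-0>s1; s5-1>s5; s6-0>s8; s6-1>s3; s7-0>s9; s7-1>s10; s8-0>s8; s8-1>s8; s9-0>s11; s9-1>s7; s10-0>s4; s10-1>s10; s11-0>s11; s11-1>s11

Build one automaton per condition and run them in lockstep. One (4 states) tracks whether the input so far still matches the prefix `10`; the other (5 states) tracks whether and how much of `0100` has been seen. Each combined state is a pair, one component from each; accept when both components accept.
12 states suffice.
          0    1  
>  s0     s1   s2 
   s1     s1   s3 
   s2     s4   s5 
   s3     s6   s5 
   s4     s4   s7 
   s5     s1   s5 
   s6     s8   s3 
   s7     s9  s10 
   s8     s8   s8 
   s9    s11   s7 
   s10    s4  s10 
 * s11   s11  s11 
(> = start, * = accepting)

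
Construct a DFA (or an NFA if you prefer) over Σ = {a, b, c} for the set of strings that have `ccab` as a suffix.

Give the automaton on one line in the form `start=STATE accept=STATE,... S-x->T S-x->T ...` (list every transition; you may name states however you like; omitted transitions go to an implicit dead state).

Let each state record the length of the longest suffix of the input read so far that is also a prefix of `ccab`. S1 means the last symbol is `c`; S2 means the last 2 symbols are `cc`; S3 means the last 3 symbols are `cca`; S4 means the last 4 symbols are `ccab`. Accept only at S4, where the string currently ends in `ccab`.
        a   b   c  
>  S0   S0  S0  S1 
   S1   S0  S0  S2 
   S2   S3  S0  S2 
   S3   S0  S4  S1 
 * S4   S0  S0  S1 
(> = start, * = accepting)

start=S0 accept=S4 S0-a->S0 S0-b->S0 S0-c->S1 S1-a->S0 S1-b->S0 S1-c->S2 S2-a->S3 S2-b->S0 S2-c->S2 S3-a->S0 S3-b->S4 S3-c->S1 S4-a->S0 S4-b->S0 S4-c->S1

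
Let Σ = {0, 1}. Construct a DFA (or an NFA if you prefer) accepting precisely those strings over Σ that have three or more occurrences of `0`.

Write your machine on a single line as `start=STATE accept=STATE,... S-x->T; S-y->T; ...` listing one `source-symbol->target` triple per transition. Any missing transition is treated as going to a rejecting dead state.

start=q0; accept=q3,q4; q0-0->q1; q0-1->q0; q1-0->q2; q1-1->q1; q2-0->q3; q2-1->q2; q3-0->q4; q3-1->q3; q4-0->q4; q4-1->q4

Count `0`s, saturating at 4: states q0 through q3 mean 0 through 3 `0`s seen; q4 means more than 3. Each `0` increments (capped at q4); other symbols loop. Accept from {q3, q4}.
A 5-state machine:
        0   1  
>  q0   q1  q0 
   q1   q2  q1 
   q2   q3  q2 
 * q3   q4  q3 
 * q4   q4  q4 
(> = start, * = accepting)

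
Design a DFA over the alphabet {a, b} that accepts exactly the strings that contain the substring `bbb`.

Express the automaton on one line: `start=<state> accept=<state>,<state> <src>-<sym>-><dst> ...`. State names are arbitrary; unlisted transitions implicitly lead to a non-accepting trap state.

Track how much of `bbb` has been matched so far: state q0 is no progress, q3 is the absorbing accept state reached once `bbb` has occurred. Intermediate states record partial matches; on a mismatch, fall back to the longest reusable overlap.
        a   b  
>  q0   q0  q1 
   q1   q0  q2 
   q2   q0  q3 
 * q3   q3  q3 
(> = start, * = accepting)

start=q0 accept=q3 q0-a->q0 q0-b->q1 q1-a->q0 q1-b->q2 q2-a->q0 q2-b->q3 q3-a->q3 q3-b->q3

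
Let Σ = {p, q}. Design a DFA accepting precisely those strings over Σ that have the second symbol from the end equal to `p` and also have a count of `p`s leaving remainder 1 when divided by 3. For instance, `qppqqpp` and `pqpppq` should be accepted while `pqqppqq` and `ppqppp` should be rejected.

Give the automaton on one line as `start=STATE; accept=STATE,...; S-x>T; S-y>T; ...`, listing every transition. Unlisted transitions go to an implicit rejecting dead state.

Run two small machines in parallel and take their product. One (7 states) tracks the last 2 symbols read; the other (3 states) tracks the count of `p`s modulo 3. Each combined state is a pair, one component from each; accept when both components accept. After merging equivalent states the machine shrinks.
A 7-state machine:
        p   q  
>  S0   S1  S0 
   S1   S2  S3 
   S2   S4  S2 
 * S3   S2  S5 
   S4   S6  S0 
   S5   S2  S5 
 * S6   S2  S3 
(> = start, * = accepting)

start=S0; accept=S3,S6; S0-p>S1; S0-q>S0; S1-p>S2; S1-q>S3; S2-p>S4; S2-q>S2; S3-p>S2; S3-q>S5; S4-p>S6; S4-q>S0; S5-p>S2; S5-q>S5; S6-p>S2; S6-q>S3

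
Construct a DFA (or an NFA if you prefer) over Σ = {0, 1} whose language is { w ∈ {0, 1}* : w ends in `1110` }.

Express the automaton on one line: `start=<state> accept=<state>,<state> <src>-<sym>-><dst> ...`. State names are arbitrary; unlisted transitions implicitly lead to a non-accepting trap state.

Remember how much of `1110` the current input suffix matches. State q0 means no match yet; q1 means the last symbol is `1`; q2 means the last 2 symbols are `11`; q3 means the last 3 symbols are `111`; q4 means the last 4 symbols are `1110`. Only q4 accepts. On a mismatch, fall back to the longest proper suffix that is still a prefix of `1110`.
A 5-state machine:
        0   1  
>  q0   q0  q1 
   q1   q0  q2 
   q2   q0  q3 
   q3   q4  q3 
 * q4   q0  q1 
(> = start, * = accepting)

start=q0 accept=q4 q0-0->q0 q0-1->q1 q1-0->q0 q1-1->q2 q2-0->q0 q2-1->q3 q3-0->q4 q3-1->q3 q4-0->q0 q4-1->q1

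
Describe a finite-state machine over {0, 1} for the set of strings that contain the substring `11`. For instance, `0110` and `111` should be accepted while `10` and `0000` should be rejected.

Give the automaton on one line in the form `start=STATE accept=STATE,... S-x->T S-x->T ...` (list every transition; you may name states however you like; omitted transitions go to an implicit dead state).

start=s0 accept=s2 s0-0->s0 s0-1->s1 s1-0->s0 s1-1->s2 s2-0->s2 s2-1->s2

Track how much of `11` has been matched so far: state s0 is no progress, s2 is the absorbing accept state reached once `11` has occurred. Intermediate states record partial matches; on a mismatch, fall back to the longest reusable overlap.
A 3-state machine:
        0   1  
>  s0   s0  s1 
   s1   s0  s2 
 * s2   s2  s2 
(> = start, * = accepting)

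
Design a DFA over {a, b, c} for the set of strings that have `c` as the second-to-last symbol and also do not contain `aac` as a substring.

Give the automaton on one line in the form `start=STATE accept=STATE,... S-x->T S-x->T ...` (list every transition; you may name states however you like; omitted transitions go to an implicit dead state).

Handle the two conditions separately and then intersect. One (13 states) tracks the last 2 symbols read; the other (4 states) tracks partial matches of the forbidden pattern `aac`. Each combined state is a pair, one component from each; accept when both components accept.
          a    b    c  
>  S0     S1   S2   S3 
   S1     S4   S5   S6 
   S2     S7   S8   S9 
   S3    S10  S11  S12 
   S4     S4   S5  S13 
   S5     S7   S8   S9 
   S6    S10  S11  S12 
   S7     S4   S5   S6 
   S8     S7   S8   S9 
   S9    S10  S11  S12 
 * S10    S4   S5   S6 
 * S11    S7   S8   S9 
 * S12   S10  S11  S12 
   S13   S14  S15  S16 
   S14   S17  S18  S13 
   S15   S19  S20  S21 
   S16   S14  S15  S16 
   S17   S17  S18  S13 
   S18   S19  S20  S21 
   S19   S17  S18  S13 
   S20   S19  S20  S21 
   S21   S14  S15  S16 
(> = start, * = accepting)

start=S0 accept=S10,S11,S12 S0-a->S1 S0-b->S2 S0-c->S3 S1-a->S4 S1-b->S5 S1-c->S6 S2-a->S7 S2-b->S8 S2-c->S9 S3-a->S10 S3-b->S11 S3-c->S12 S4-a->S4 S4-b->S5 S4-c->S13 S5-a->S7 S5-b->S8 S5-c->S9 S6-a->S10 S6-b->S11 S6-c->S12 S7-a->S4 S7-b->S5 S7-c->S6 S8-a->S7 S8-b->S8 S8-c->S9 S9-a->S10 S9-b->S11 S9-c->S12 S10-a->S4 S10-b->S5 S10-c->S6 S11-a->S7 S11-b->S8 S11-c->S9 S12-a->S10 S12-b->S11 S12-c->S12 S13-a->S14 S13-b->S15 S13-c->S16 S14-a->S17 S14-b->S18 S14-c->S13 S15-a->S19 S15-b->S20 S15-c->S21 S16-a->S14 S16-b->S15 S16-c->S16 S17-a->S17 S17-b->S18 S17-c->S13 S18-a->S19 S18-b->S20 S18-c->S21 S19-a->S17 S19-b->S18 S19-c->S13 S20-a->S19 S20-b->S20 S20-c->S21 S21-a->S14 S21-b->S15 S21-c->S16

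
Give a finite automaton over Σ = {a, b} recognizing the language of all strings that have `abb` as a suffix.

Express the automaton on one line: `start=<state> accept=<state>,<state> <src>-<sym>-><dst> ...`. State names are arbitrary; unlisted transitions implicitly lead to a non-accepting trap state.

Let each state record the length of the longest suffix of the input read so far that is also a prefix of `abb`. S1 means the last symbol is `a`; S2 means the last 2 symbols are `ab`; S3 means the last 3 symbols are `abb`. Accept only at S3, where the string currently ends in `abb`.
With 4 states:
        a   b  
>  S0   S1  S0 
   S1   S1  S2 
   S2   S1  S3 
 * S3   S1  S0 
(> = start, * = accepting)

start=S0 accept=S3 S0-a->S1 S0-b->S0 S1-a->S1 S1-b->S2 S2-a->S1 S2-b->S3 S3-a->S1 S3-b->S0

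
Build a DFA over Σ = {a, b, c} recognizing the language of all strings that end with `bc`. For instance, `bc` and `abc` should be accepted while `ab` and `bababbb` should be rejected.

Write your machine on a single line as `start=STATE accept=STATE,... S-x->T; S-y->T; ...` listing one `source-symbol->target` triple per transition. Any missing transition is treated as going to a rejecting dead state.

Let each state record the length of the longest suffix of the input read so far that is also a prefix of `bc`. q1 means the last symbol is `b`; q2 means the last 2 symbols are `bc`. Accept only at q2, where the string currently ends in `bc`.
3 states suffice.
        a   b   c  
>  q0   q0  q1  q0 
   q1   q0  q1  q2 
 * q2   q0  q1  q0 
(> = start, * = accepting)

start=q0; accept=q2; q0-a->q0; q0-b->q1; q0-c->q0; q1-a->q0; q1-b->q1; q1-c->q2; q2-a->q0; q2-b->q1; q2-c->q0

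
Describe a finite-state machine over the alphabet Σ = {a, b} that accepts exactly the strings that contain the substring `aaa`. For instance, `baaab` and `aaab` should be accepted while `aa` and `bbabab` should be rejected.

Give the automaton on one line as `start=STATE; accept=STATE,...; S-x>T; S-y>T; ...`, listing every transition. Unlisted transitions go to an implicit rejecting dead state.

States q0..q2 record the length of the longest prefix of `aaa` that matches the current input suffix. Reaching q3 means `aaa` has been seen, and we stay there forever. Accept from q3.
A 4-state machine:
        a   b  
>  q0   q1  q0 
   q1   q2  q0 
   q2   q3  q0 
 * q3   q3  q3 
(> = start, * = accepting)

start=q0; accept=q3; q0-a>q1; q0-b>q0; q1-a>q2; q1-b>q0; q2-a>q3; q2-b>q0; q3-a>q3; q3-b>q3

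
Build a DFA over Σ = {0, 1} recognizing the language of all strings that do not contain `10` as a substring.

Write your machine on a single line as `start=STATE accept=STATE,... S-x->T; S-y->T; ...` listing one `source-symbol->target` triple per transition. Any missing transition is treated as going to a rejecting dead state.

This is the complement of 'contains `10`'. Use the same substring-matching states — q0 through q2 holding how much of `10` has just been matched — but flip the accepting set: everything except the trap q2 accepts.
3 states suffice.
        0   1  
>* q0   q0  q1 
 * q1   q2  q1 
   q2   q2  q2 
(> = start, * = accepting)

start=q0; accept=q0,q1; q0-0->q0; q0-1->q1; q1-0->q2; q1-1->q1; q2-0->q2; q2-1->q2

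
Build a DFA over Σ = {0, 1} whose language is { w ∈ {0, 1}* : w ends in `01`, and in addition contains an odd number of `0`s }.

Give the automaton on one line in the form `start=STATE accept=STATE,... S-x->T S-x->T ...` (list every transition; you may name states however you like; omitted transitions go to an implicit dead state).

Build one automaton per condition and run them in lockstep. The first has 3 states tracking how much of the suffix `01` has currently been matched; the second has 2 states tracking the count of `0`s modulo 2. A product state is a pair (one from each), accepting exactly when both do. Equivalent product states are then merged.
4 states suffice.
        0   1  
>  S0   S1  S0 
   S1   S0  S2 
 * S2   S0  S3 
   S3   S0  S3 
(> = start, * = accepting)

start=S0 accept=S2 S0-0->S1 S0-1->S0 S1-0->S0 S1-1->S2 S2-0->S0 S2-1->S3 S3-0->S0 S3-1->S3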